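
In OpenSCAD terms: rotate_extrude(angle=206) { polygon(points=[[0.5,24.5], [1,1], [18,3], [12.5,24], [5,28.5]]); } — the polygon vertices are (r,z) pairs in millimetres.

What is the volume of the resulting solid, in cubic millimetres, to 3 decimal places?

Volume = 9851.936 mm³

Profile (r,z), 5 vertices: (0.5,24.5) (1,1) (18,3) (12.5,24) (5,28.5)
edge 0: (0.5,24.5)→(1,1)  cross = 0.5·1 − 1·24.5 = -24.0000; (r_i+r_j)·cross = 1.5·-24.0000 = -36.0000
edge 1: (1,1)→(18,3)  cross = 1·3 − 18·1 = -15.0000; (r_i+r_j)·cross = 19·-15.0000 = -285.0000
edge 2: (18,3)→(12.5,24)  cross = 18·24 − 12.5·3 = 394.5000; (r_i+r_j)·cross = 30.5·394.5000 = 12032.2500
edge 3: (12.5,24)→(5,28.5)  cross = 12.5·28.5 − 5·24 = 236.2500; (r_i+r_j)·cross = 17.5·236.2500 = 4134.3750
edge 4: (5,28.5)→(0.5,24.5)  cross = 5·24.5 − 0.5·28.5 = 108.2500; (r_i+r_j)·cross = 5.5·108.2500 = 595.3750
Σcross = 700.0000 → A = |Σcross|/2 = 350.0000 mm²
Σ(r_i+r_j)·cross = 16441.0000 → first moment M = |Σ|/6 = 2740.1667
R_c = M/A = 2740.1667/350.0000 = 7.8290 mm
θ = 206° = 3.595378 rad
V = θ·R_c·A = 3.595378·7.8290·350.0000 = 9851.936 mm³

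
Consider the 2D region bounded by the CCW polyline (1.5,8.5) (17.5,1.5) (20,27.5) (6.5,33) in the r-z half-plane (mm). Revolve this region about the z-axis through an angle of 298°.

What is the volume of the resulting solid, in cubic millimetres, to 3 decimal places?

Profile (r,z), 4 vertices: (1.5,8.5) (17.5,1.5) (20,27.5) (6.5,33)
edge 0: (1.5,8.5)→(17.5,1.5)  cross = 1.5·1.5 − 17.5·8.5 = -146.5000; (r_i+r_j)·cross = 19·-146.5000 = -2783.5000
edge 1: (17.5,1.5)→(20,27.5)  cross = 17.5·27.5 − 20·1.5 = 451.2500; (r_i+r_j)·cross = 37.5·451.2500 = 16921.8750
edge 2: (20,27.5)→(6.5,33)  cross = 20·33 − 6.5·27.5 = 481.2500; (r_i+r_j)·cross = 26.5·481.2500 = 12753.1250
edge 3: (6.5,33)→(1.5,8.5)  cross = 6.5·8.5 − 1.5·33 = 5.7500; (r_i+r_j)·cross = 8·5.7500 = 46.0000
Σcross = 791.7500 → A = |Σcross|/2 = 395.8750 mm²
Σ(r_i+r_j)·cross = 26937.5000 → first moment M = |Σ|/6 = 4489.5833
R_c = M/A = 4489.5833/395.8750 = 11.3409 mm
θ = 298° = 5.201081 rad
V = θ·R_c·A = 5.201081·11.3409·395.8750 = 23350.687 mm³

Volume = 23350.687 mm³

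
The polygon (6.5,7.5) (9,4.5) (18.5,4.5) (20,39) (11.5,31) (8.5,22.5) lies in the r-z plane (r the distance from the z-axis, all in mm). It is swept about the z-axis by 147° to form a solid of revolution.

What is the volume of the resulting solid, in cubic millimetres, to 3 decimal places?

Volume = 11380.297 mm³

Profile (r,z), 6 vertices: (6.5,7.5) (9,4.5) (18.5,4.5) (20,39) (11.5,31) (8.5,22.5)
edge 0: (6.5,7.5)→(9,4.5)  cross = 6.5·4.5 − 9·7.5 = -38.2500; (r_i+r_j)·cross = 15.5·-38.2500 = -592.8750
edge 1: (9,4.5)→(18.5,4.5)  cross = 9·4.5 − 18.5·4.5 = -42.7500; (r_i+r_j)·cross = 27.5·-42.7500 = -1175.6250
edge 2: (18.5,4.5)→(20,39)  cross = 18.5·39 − 20·4.5 = 631.5000; (r_i+r_j)·cross = 38.5·631.5000 = 24312.7500
edge 3: (20,39)→(11.5,31)  cross = 20·31 − 11.5·39 = 171.5000; (r_i+r_j)·cross = 31.5·171.5000 = 5402.2500
edge 4: (11.5,31)→(8.5,22.5)  cross = 11.5·22.5 − 8.5·31 = -4.7500; (r_i+r_j)·cross = 20·-4.7500 = -95.0000
edge 5: (8.5,22.5)→(6.5,7.5)  cross = 8.5·7.5 − 6.5·22.5 = -82.5000; (r_i+r_j)·cross = 15·-82.5000 = -1237.5000
Σcross = 634.7500 → A = |Σcross|/2 = 317.3750 mm²
Σ(r_i+r_j)·cross = 26614.0000 → first moment M = |Σ|/6 = 4435.6667
R_c = M/A = 4435.6667/317.3750 = 13.9761 mm
θ = 147° = 2.565634 rad
V = θ·R_c·A = 2.565634·13.9761·317.3750 = 11380.297 mm³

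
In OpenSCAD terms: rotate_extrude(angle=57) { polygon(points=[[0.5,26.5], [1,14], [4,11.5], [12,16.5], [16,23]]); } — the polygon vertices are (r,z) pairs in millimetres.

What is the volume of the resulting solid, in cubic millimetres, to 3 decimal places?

Volume = 951.479 mm³

Profile (r,z), 5 vertices: (0.5,26.5) (1,14) (4,11.5) (12,16.5) (16,23)
edge 0: (0.5,26.5)→(1,14)  cross = 0.5·14 − 1·26.5 = -19.5000; (r_i+r_j)·cross = 1.5·-19.5000 = -29.2500
edge 1: (1,14)→(4,11.5)  cross = 1·11.5 − 4·14 = -44.5000; (r_i+r_j)·cross = 5·-44.5000 = -222.5000
edge 2: (4,11.5)→(12,16.5)  cross = 4·16.5 − 12·11.5 = -72.0000; (r_i+r_j)·cross = 16·-72.0000 = -1152.0000
edge 3: (12,16.5)→(16,23)  cross = 12·23 − 16·16.5 = 12.0000; (r_i+r_j)·cross = 28·12.0000 = 336.0000
edge 4: (16,23)→(0.5,26.5)  cross = 16·26.5 − 0.5·23 = 412.5000; (r_i+r_j)·cross = 16.5·412.5000 = 6806.2500
Σcross = 288.5000 → A = |Σcross|/2 = 144.2500 mm²
Σ(r_i+r_j)·cross = 5738.5000 → first moment M = |Σ|/6 = 956.4167
R_c = M/A = 956.4167/144.2500 = 6.6303 mm
θ = 57° = 0.994838 rad
V = θ·R_c·A = 0.994838·6.6303·144.2500 = 951.479 mm³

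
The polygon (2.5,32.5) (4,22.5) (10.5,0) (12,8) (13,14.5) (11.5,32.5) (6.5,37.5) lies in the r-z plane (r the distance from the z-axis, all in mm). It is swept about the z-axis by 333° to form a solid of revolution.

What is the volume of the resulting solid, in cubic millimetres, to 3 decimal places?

Profile (r,z), 7 vertices: (2.5,32.5) (4,22.5) (10.5,0) (12,8) (13,14.5) (11.5,32.5) (6.5,37.5)
edge 0: (2.5,32.5)→(4,22.5)  cross = 2.5·22.5 − 4·32.5 = -73.7500; (r_i+r_j)·cross = 6.5·-73.7500 = -479.3750
edge 1: (4,22.5)→(10.5,0)  cross = 4·0 − 10.5·22.5 = -236.2500; (r_i+r_j)·cross = 14.5·-236.2500 = -3425.6250
edge 2: (10.5,0)→(12,8)  cross = 10.5·8 − 12·0 = 84.0000; (r_i+r_j)·cross = 22.5·84.0000 = 1890.0000
edge 3: (12,8)→(13,14.5)  cross = 12·14.5 − 13·8 = 70.0000; (r_i+r_j)·cross = 25·70.0000 = 1750.0000
edge 4: (13,14.5)→(11.5,32.5)  cross = 13·32.5 − 11.5·14.5 = 255.7500; (r_i+r_j)·cross = 24.5·255.7500 = 6265.8750
edge 5: (11.5,32.5)→(6.5,37.5)  cross = 11.5·37.5 − 6.5·32.5 = 220.0000; (r_i+r_j)·cross = 18·220.0000 = 3960.0000
edge 6: (6.5,37.5)→(2.5,32.5)  cross = 6.5·32.5 − 2.5·37.5 = 117.5000; (r_i+r_j)·cross = 9·117.5000 = 1057.5000
Σcross = 437.2500 → A = |Σcross|/2 = 218.6250 mm²
Σ(r_i+r_j)·cross = 11018.3750 → first moment M = |Σ|/6 = 1836.3958
R_c = M/A = 1836.3958/218.6250 = 8.3998 mm
θ = 333° = 5.811946 rad
V = θ·R_c·A = 5.811946·8.3998·218.6250 = 10673.034 mm³

Volume = 10673.034 mm³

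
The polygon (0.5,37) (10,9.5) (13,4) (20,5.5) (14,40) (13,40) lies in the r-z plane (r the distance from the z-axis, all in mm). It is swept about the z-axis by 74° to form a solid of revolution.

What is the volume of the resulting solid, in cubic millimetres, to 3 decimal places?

Profile (r,z), 6 vertices: (0.5,37) (10,9.5) (13,4) (20,5.5) (14,40) (13,40)
edge 0: (0.5,37)→(10,9.5)  cross = 0.5·9.5 − 10·37 = -365.2500; (r_i+r_j)·cross = 10.5·-365.2500 = -3835.1250
edge 1: (10,9.5)→(13,4)  cross = 10·4 − 13·9.5 = -83.5000; (r_i+r_j)·cross = 23·-83.5000 = -1920.5000
edge 2: (13,4)→(20,5.5)  cross = 13·5.5 − 20·4 = -8.5000; (r_i+r_j)·cross = 33·-8.5000 = -280.5000
edge 3: (20,5.5)→(14,40)  cross = 20·40 − 14·5.5 = 723.0000; (r_i+r_j)·cross = 34·723.0000 = 24582.0000
edge 4: (14,40)→(13,40)  cross = 14·40 − 13·40 = 40.0000; (r_i+r_j)·cross = 27·40.0000 = 1080.0000
edge 5: (13,40)→(0.5,37)  cross = 13·37 − 0.5·40 = 461.0000; (r_i+r_j)·cross = 13.5·461.0000 = 6223.5000
Σcross = 766.7500 → A = |Σcross|/2 = 383.3750 mm²
Σ(r_i+r_j)·cross = 25849.3750 → first moment M = |Σ|/6 = 4308.2292
R_c = M/A = 4308.2292/383.3750 = 11.2376 mm
θ = 74° = 1.291544 rad
V = θ·R_c·A = 1.291544·11.2376·383.3750 = 5564.266 mm³

Volume = 5564.266 mm³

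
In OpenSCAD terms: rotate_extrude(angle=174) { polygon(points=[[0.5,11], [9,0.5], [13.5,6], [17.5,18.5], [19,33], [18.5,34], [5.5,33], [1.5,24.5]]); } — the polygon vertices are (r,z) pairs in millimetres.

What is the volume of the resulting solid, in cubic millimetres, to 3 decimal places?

Profile (r,z), 8 vertices: (0.5,11) (9,0.5) (13.5,6) (17.5,18.5) (19,33) (18.5,34) (5.5,33) (1.5,24.5)
edge 0: (0.5,11)→(9,0.5)  cross = 0.5·0.5 − 9·11 = -98.7500; (r_i+r_j)·cross = 9.5·-98.7500 = -938.1250
edge 1: (9,0.5)→(13.5,6)  cross = 9·6 − 13.5·0.5 = 47.2500; (r_i+r_j)·cross = 22.5·47.2500 = 1063.1250
edge 2: (13.5,6)→(17.5,18.5)  cross = 13.5·18.5 − 17.5·6 = 144.7500; (r_i+r_j)·cross = 31·144.7500 = 4487.2500
edge 3: (17.5,18.5)→(19,33)  cross = 17.5·33 − 19·18.5 = 226.0000; (r_i+r_j)·cross = 36.5·226.0000 = 8249.0000
edge 4: (19,33)→(18.5,34)  cross = 19·34 − 18.5·33 = 35.5000; (r_i+r_j)·cross = 37.5·35.5000 = 1331.2500
edge 5: (18.5,34)→(5.5,33)  cross = 18.5·33 − 5.5·34 = 423.5000; (r_i+r_j)·cross = 24·423.5000 = 10164.0000
edge 6: (5.5,33)→(1.5,24.5)  cross = 5.5·24.5 − 1.5·33 = 85.2500; (r_i+r_j)·cross = 7·85.2500 = 596.7500
edge 7: (1.5,24.5)→(0.5,11)  cross = 1.5·11 − 0.5·24.5 = 4.2500; (r_i+r_j)·cross = 2·4.2500 = 8.5000
Σcross = 867.7500 → A = |Σcross|/2 = 433.8750 mm²
Σ(r_i+r_j)·cross = 24961.7500 → first moment M = |Σ|/6 = 4160.2917
R_c = M/A = 4160.2917/433.8750 = 9.5887 mm
θ = 174° = 3.036873 rad
V = θ·R_c·A = 3.036873·9.5887·433.8750 = 12634.277 mm³

Volume = 12634.277 mm³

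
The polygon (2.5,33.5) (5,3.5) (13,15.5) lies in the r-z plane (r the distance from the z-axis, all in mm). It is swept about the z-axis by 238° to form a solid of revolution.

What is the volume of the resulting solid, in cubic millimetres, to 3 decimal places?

Profile (r,z), 3 vertices: (2.5,33.5) (5,3.5) (13,15.5)
edge 0: (2.5,33.5)→(5,3.5)  cross = 2.5·3.5 − 5·33.5 = -158.7500; (r_i+r_j)·cross = 7.5·-158.7500 = -1190.6250
edge 1: (5,3.5)→(13,15.5)  cross = 5·15.5 − 13·3.5 = 32.0000; (r_i+r_j)·cross = 18·32.0000 = 576.0000
edge 2: (13,15.5)→(2.5,33.5)  cross = 13·33.5 − 2.5·15.5 = 396.7500; (r_i+r_j)·cross = 15.5·396.7500 = 6149.6250
Σcross = 270.0000 → A = |Σcross|/2 = 135.0000 mm²
Σ(r_i+r_j)·cross = 5535.0000 → first moment M = |Σ|/6 = 922.5000
R_c = M/A = 922.5000/135.0000 = 6.8333 mm
θ = 238° = 4.153884 rad
V = θ·R_c·A = 4.153884·6.8333·135.0000 = 3831.958 mm³

Volume = 3831.958 mm³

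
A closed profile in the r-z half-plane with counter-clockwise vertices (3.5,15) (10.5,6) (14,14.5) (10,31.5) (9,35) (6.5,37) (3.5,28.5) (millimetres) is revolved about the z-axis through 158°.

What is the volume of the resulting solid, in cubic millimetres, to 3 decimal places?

Profile (r,z), 7 vertices: (3.5,15) (10.5,6) (14,14.5) (10,31.5) (9,35) (6.5,37) (3.5,28.5)
edge 0: (3.5,15)→(10.5,6)  cross = 3.5·6 − 10.5·15 = -136.5000; (r_i+r_j)·cross = 14·-136.5000 = -1911.0000
edge 1: (10.5,6)→(14,14.5)  cross = 10.5·14.5 − 14·6 = 68.2500; (r_i+r_j)·cross = 24.5·68.2500 = 1672.1250
edge 2: (14,14.5)→(10,31.5)  cross = 14·31.5 − 10·14.5 = 296.0000; (r_i+r_j)·cross = 24·296.0000 = 7104.0000
edge 3: (10,31.5)→(9,35)  cross = 10·35 − 9·31.5 = 66.5000; (r_i+r_j)·cross = 19·66.5000 = 1263.5000
edge 4: (9,35)→(6.5,37)  cross = 9·37 − 6.5·35 = 105.5000; (r_i+r_j)·cross = 15.5·105.5000 = 1635.2500
edge 5: (6.5,37)→(3.5,28.5)  cross = 6.5·28.5 − 3.5·37 = 55.7500; (r_i+r_j)·cross = 10·55.7500 = 557.5000
edge 6: (3.5,28.5)→(3.5,15)  cross = 3.5·15 − 3.5·28.5 = -47.2500; (r_i+r_j)·cross = 7·-47.2500 = -330.7500
Σcross = 408.2500 → A = |Σcross|/2 = 204.1250 mm²
Σ(r_i+r_j)·cross = 9990.6250 → first moment M = |Σ|/6 = 1665.1042
R_c = M/A = 1665.1042/204.1250 = 8.1573 mm
θ = 158° = 2.757620 rad
V = θ·R_c·A = 2.757620·8.1573·204.1250 = 4591.725 mm³

Volume = 4591.725 mm³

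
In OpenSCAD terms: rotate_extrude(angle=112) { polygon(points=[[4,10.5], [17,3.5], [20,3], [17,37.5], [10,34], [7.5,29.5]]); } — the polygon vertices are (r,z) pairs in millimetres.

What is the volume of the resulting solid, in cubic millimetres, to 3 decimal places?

Profile (r,z), 6 vertices: (4,10.5) (17,3.5) (20,3) (17,37.5) (10,34) (7.5,29.5)
edge 0: (4,10.5)→(17,3.5)  cross = 4·3.5 − 17·10.5 = -164.5000; (r_i+r_j)·cross = 21·-164.5000 = -3454.5000
edge 1: (17,3.5)→(20,3)  cross = 17·3 − 20·3.5 = -19.0000; (r_i+r_j)·cross = 37·-19.0000 = -703.0000
edge 2: (20,3)→(17,37.5)  cross = 20·37.5 − 17·3 = 699.0000; (r_i+r_j)·cross = 37·699.0000 = 25863.0000
edge 3: (17,37.5)→(10,34)  cross = 17·34 − 10·37.5 = 203.0000; (r_i+r_j)·cross = 27·203.0000 = 5481.0000
edge 4: (10,34)→(7.5,29.5)  cross = 10·29.5 − 7.5·34 = 40.0000; (r_i+r_j)·cross = 17.5·40.0000 = 700.0000
edge 5: (7.5,29.5)→(4,10.5)  cross = 7.5·10.5 − 4·29.5 = -39.2500; (r_i+r_j)·cross = 11.5·-39.2500 = -451.3750
Σcross = 719.2500 → A = |Σcross|/2 = 359.6250 mm²
Σ(r_i+r_j)·cross = 27435.1250 → first moment M = |Σ|/6 = 4572.5208
R_c = M/A = 4572.5208/359.6250 = 12.7147 mm
θ = 112° = 1.954769 rad
V = θ·R_c·A = 1.954769·12.7147·359.6250 = 8938.221 mm³

Volume = 8938.221 mm³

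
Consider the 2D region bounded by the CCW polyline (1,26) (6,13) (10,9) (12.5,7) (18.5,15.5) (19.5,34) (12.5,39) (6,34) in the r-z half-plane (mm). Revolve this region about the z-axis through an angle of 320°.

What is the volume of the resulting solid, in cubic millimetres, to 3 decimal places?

Profile (r,z), 8 vertices: (1,26) (6,13) (10,9) (12.5,7) (18.5,15.5) (19.5,34) (12.5,39) (6,34)
edge 0: (1,26)→(6,13)  cross = 1·13 − 6·26 = -143.0000; (r_i+r_j)·cross = 7·-143.0000 = -1001.0000
edge 1: (6,13)→(10,9)  cross = 6·9 − 10·13 = -76.0000; (r_i+r_j)·cross = 16·-76.0000 = -1216.0000
edge 2: (10,9)→(12.5,7)  cross = 10·7 − 12.5·9 = -42.5000; (r_i+r_j)·cross = 22.5·-42.5000 = -956.2500
edge 3: (12.5,7)→(18.5,15.5)  cross = 12.5·15.5 − 18.5·7 = 64.2500; (r_i+r_j)·cross = 31·64.2500 = 1991.7500
edge 4: (18.5,15.5)→(19.5,34)  cross = 18.5·34 − 19.5·15.5 = 326.7500; (r_i+r_j)·cross = 38·326.7500 = 12416.5000
edge 5: (19.5,34)→(12.5,39)  cross = 19.5·39 − 12.5·34 = 335.5000; (r_i+r_j)·cross = 32·335.5000 = 10736.0000
edge 6: (12.5,39)→(6,34)  cross = 12.5·34 − 6·39 = 191.0000; (r_i+r_j)·cross = 18.5·191.0000 = 3533.5000
edge 7: (6,34)→(1,26)  cross = 6·26 − 1·34 = 122.0000; (r_i+r_j)·cross = 7·122.0000 = 854.0000
Σcross = 778.0000 → A = |Σcross|/2 = 389.0000 mm²
Σ(r_i+r_j)·cross = 26358.5000 → first moment M = |Σ|/6 = 4393.0833
R_c = M/A = 4393.0833/389.0000 = 11.2933 mm
θ = 320° = 5.585054 rad
V = θ·R_c·A = 5.585054·11.2933·389.0000 = 24535.606 mm³

Volume = 24535.606 mm³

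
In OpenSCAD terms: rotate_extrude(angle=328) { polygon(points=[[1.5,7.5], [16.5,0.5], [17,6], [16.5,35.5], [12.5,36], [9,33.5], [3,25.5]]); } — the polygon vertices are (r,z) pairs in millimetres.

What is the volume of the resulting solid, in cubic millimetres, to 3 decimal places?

Profile (r,z), 7 vertices: (1.5,7.5) (16.5,0.5) (17,6) (16.5,35.5) (12.5,36) (9,33.5) (3,25.5)
edge 0: (1.5,7.5)→(16.5,0.5)  cross = 1.5·0.5 − 16.5·7.5 = -123.0000; (r_i+r_j)·cross = 18·-123.0000 = -2214.0000
edge 1: (16.5,0.5)→(17,6)  cross = 16.5·6 − 17·0.5 = 90.5000; (r_i+r_j)·cross = 33.5·90.5000 = 3031.7500
edge 2: (17,6)→(16.5,35.5)  cross = 17·35.5 − 16.5·6 = 504.5000; (r_i+r_j)·cross = 33.5·504.5000 = 16900.7500
edge 3: (16.5,35.5)→(12.5,36)  cross = 16.5·36 − 12.5·35.5 = 150.2500; (r_i+r_j)·cross = 29·150.2500 = 4357.2500
edge 4: (12.5,36)→(9,33.5)  cross = 12.5·33.5 − 9·36 = 94.7500; (r_i+r_j)·cross = 21.5·94.7500 = 2037.1250
edge 5: (9,33.5)→(3,25.5)  cross = 9·25.5 − 3·33.5 = 129.0000; (r_i+r_j)·cross = 12·129.0000 = 1548.0000
edge 6: (3,25.5)→(1.5,7.5)  cross = 3·7.5 − 1.5·25.5 = -15.7500; (r_i+r_j)·cross = 4.5·-15.7500 = -70.8750
Σcross = 830.2500 → A = |Σcross|/2 = 415.1250 mm²
Σ(r_i+r_j)·cross = 25590.0000 → first moment M = |Σ|/6 = 4265.0000
R_c = M/A = 4265.0000/415.1250 = 10.2740 mm
θ = 328° = 5.724680 rad
V = θ·R_c·A = 5.724680·10.2740·415.1250 = 24415.760 mm³

Volume = 24415.760 mm³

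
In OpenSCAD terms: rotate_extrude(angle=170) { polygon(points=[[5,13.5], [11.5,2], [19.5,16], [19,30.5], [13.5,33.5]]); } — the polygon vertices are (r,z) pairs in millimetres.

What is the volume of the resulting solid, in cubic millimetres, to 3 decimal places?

Volume = 10320.176 mm³

Profile (r,z), 5 vertices: (5,13.5) (11.5,2) (19.5,16) (19,30.5) (13.5,33.5)
edge 0: (5,13.5)→(11.5,2)  cross = 5·2 − 11.5·13.5 = -145.2500; (r_i+r_j)·cross = 16.5·-145.2500 = -2396.6250
edge 1: (11.5,2)→(19.5,16)  cross = 11.5·16 − 19.5·2 = 145.0000; (r_i+r_j)·cross = 31·145.0000 = 4495.0000
edge 2: (19.5,16)→(19,30.5)  cross = 19.5·30.5 − 19·16 = 290.7500; (r_i+r_j)·cross = 38.5·290.7500 = 11193.8750
edge 3: (19,30.5)→(13.5,33.5)  cross = 19·33.5 − 13.5·30.5 = 224.7500; (r_i+r_j)·cross = 32.5·224.7500 = 7304.3750
edge 4: (13.5,33.5)→(5,13.5)  cross = 13.5·13.5 − 5·33.5 = 14.7500; (r_i+r_j)·cross = 18.5·14.7500 = 272.8750
Σcross = 530.0000 → A = |Σcross|/2 = 265.0000 mm²
Σ(r_i+r_j)·cross = 20869.5000 → first moment M = |Σ|/6 = 3478.2500
R_c = M/A = 3478.2500/265.0000 = 13.1255 mm
θ = 170° = 2.967060 rad
V = θ·R_c·A = 2.967060·13.1255·265.0000 = 10320.176 mm³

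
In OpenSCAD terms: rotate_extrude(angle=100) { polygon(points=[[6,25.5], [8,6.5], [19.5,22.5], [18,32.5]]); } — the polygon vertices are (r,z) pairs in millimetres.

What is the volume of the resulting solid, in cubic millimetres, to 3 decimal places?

Volume = 4092.361 mm³

Profile (r,z), 4 vertices: (6,25.5) (8,6.5) (19.5,22.5) (18,32.5)
edge 0: (6,25.5)→(8,6.5)  cross = 6·6.5 − 8·25.5 = -165.0000; (r_i+r_j)·cross = 14·-165.0000 = -2310.0000
edge 1: (8,6.5)→(19.5,22.5)  cross = 8·22.5 − 19.5·6.5 = 53.2500; (r_i+r_j)·cross = 27.5·53.2500 = 1464.3750
edge 2: (19.5,22.5)→(18,32.5)  cross = 19.5·32.5 − 18·22.5 = 228.7500; (r_i+r_j)·cross = 37.5·228.7500 = 8578.1250
edge 3: (18,32.5)→(6,25.5)  cross = 18·25.5 − 6·32.5 = 264.0000; (r_i+r_j)·cross = 24·264.0000 = 6336.0000
Σcross = 381.0000 → A = |Σcross|/2 = 190.5000 mm²
Σ(r_i+r_j)·cross = 14068.5000 → first moment M = |Σ|/6 = 2344.7500
R_c = M/A = 2344.7500/190.5000 = 12.3084 mm
θ = 100° = 1.745329 rad
V = θ·R_c·A = 1.745329·12.3084·190.5000 = 4092.361 mm³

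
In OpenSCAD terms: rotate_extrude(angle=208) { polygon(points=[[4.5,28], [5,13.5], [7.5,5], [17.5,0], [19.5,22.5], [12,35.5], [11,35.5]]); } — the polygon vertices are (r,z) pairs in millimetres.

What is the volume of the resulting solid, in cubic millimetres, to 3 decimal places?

Profile (r,z), 7 vertices: (4.5,28) (5,13.5) (7.5,5) (17.5,0) (19.5,22.5) (12,35.5) (11,35.5)
edge 0: (4.5,28)→(5,13.5)  cross = 4.5·13.5 − 5·28 = -79.2500; (r_i+r_j)·cross = 9.5·-79.2500 = -752.8750
edge 1: (5,13.5)→(7.5,5)  cross = 5·5 − 7.5·13.5 = -76.2500; (r_i+r_j)·cross = 12.5·-76.2500 = -953.1250
edge 2: (7.5,5)→(17.5,0)  cross = 7.5·0 − 17.5·5 = -87.5000; (r_i+r_j)·cross = 25·-87.5000 = -2187.5000
edge 3: (17.5,0)→(19.5,22.5)  cross = 17.5·22.5 − 19.5·0 = 393.7500; (r_i+r_j)·cross = 37·393.7500 = 14568.7500
edge 4: (19.5,22.5)→(12,35.5)  cross = 19.5·35.5 − 12·22.5 = 422.2500; (r_i+r_j)·cross = 31.5·422.2500 = 13300.8750
edge 5: (12,35.5)→(11,35.5)  cross = 12·35.5 − 11·35.5 = 35.5000; (r_i+r_j)·cross = 23·35.5000 = 816.5000
edge 6: (11,35.5)→(4.5,28)  cross = 11·28 − 4.5·35.5 = 148.2500; (r_i+r_j)·cross = 15.5·148.2500 = 2297.8750
Σcross = 756.7500 → A = |Σcross|/2 = 378.3750 mm²
Σ(r_i+r_j)·cross = 27090.5000 → first moment M = |Σ|/6 = 4515.0833
R_c = M/A = 4515.0833/378.3750 = 11.9328 mm
θ = 208° = 3.630285 rad
V = θ·R_c·A = 3.630285·11.9328·378.3750 = 16391.039 mm³

Volume = 16391.039 mm³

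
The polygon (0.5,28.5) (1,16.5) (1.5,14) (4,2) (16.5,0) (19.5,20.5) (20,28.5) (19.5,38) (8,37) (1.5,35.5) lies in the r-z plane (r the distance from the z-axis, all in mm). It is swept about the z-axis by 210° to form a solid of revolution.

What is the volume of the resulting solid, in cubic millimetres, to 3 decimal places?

Volume = 23627.504 mm³

Profile (r,z), 10 vertices: (0.5,28.5) (1,16.5) (1.5,14) (4,2) (16.5,0) (19.5,20.5) (20,28.5) (19.5,38) (8,37) (1.5,35.5)
edge 0: (0.5,28.5)→(1,16.5)  cross = 0.5·16.5 − 1·28.5 = -20.2500; (r_i+r_j)·cross = 1.5·-20.2500 = -30.3750
edge 1: (1,16.5)→(1.5,14)  cross = 1·14 − 1.5·16.5 = -10.7500; (r_i+r_j)·cross = 2.5·-10.7500 = -26.8750
edge 2: (1.5,14)→(4,2)  cross = 1.5·2 − 4·14 = -53.0000; (r_i+r_j)·cross = 5.5·-53.0000 = -291.5000
edge 3: (4,2)→(16.5,0)  cross = 4·0 − 16.5·2 = -33.0000; (r_i+r_j)·cross = 20.5·-33.0000 = -676.5000
edge 4: (16.5,0)→(19.5,20.5)  cross = 16.5·20.5 − 19.5·0 = 338.2500; (r_i+r_j)·cross = 36·338.2500 = 12177.0000
edge 5: (19.5,20.5)→(20,28.5)  cross = 19.5·28.5 − 20·20.5 = 145.7500; (r_i+r_j)·cross = 39.5·145.7500 = 5757.1250
edge 6: (20,28.5)→(19.5,38)  cross = 20·38 − 19.5·28.5 = 204.2500; (r_i+r_j)·cross = 39.5·204.2500 = 8067.8750
edge 7: (19.5,38)→(8,37)  cross = 19.5·37 − 8·38 = 417.5000; (r_i+r_j)·cross = 27.5·417.5000 = 11481.2500
edge 8: (8,37)→(1.5,35.5)  cross = 8·35.5 − 1.5·37 = 228.5000; (r_i+r_j)·cross = 9.5·228.5000 = 2170.7500
edge 9: (1.5,35.5)→(0.5,28.5)  cross = 1.5·28.5 − 0.5·35.5 = 25.0000; (r_i+r_j)·cross = 2·25.0000 = 50.0000
Σcross = 1242.2500 → A = |Σcross|/2 = 621.1250 mm²
Σ(r_i+r_j)·cross = 38678.7500 → first moment M = |Σ|/6 = 6446.4583
R_c = M/A = 6446.4583/621.1250 = 10.3787 mm
θ = 210° = 3.665191 rad
V = θ·R_c·A = 3.665191·10.3787·621.1250 = 23627.504 mm³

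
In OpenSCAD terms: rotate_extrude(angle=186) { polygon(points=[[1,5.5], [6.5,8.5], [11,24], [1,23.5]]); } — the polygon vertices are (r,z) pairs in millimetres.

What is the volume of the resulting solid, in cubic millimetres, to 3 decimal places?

Profile (r,z), 4 vertices: (1,5.5) (6.5,8.5) (11,24) (1,23.5)
edge 0: (1,5.5)→(6.5,8.5)  cross = 1·8.5 − 6.5·5.5 = -27.2500; (r_i+r_j)·cross = 7.5·-27.2500 = -204.3750
edge 1: (6.5,8.5)→(11,24)  cross = 6.5·24 − 11·8.5 = 62.5000; (r_i+r_j)·cross = 17.5·62.5000 = 1093.7500
edge 2: (11,24)→(1,23.5)  cross = 11·23.5 − 1·24 = 234.5000; (r_i+r_j)·cross = 12·234.5000 = 2814.0000
edge 3: (1,23.5)→(1,5.5)  cross = 1·5.5 − 1·23.5 = -18.0000; (r_i+r_j)·cross = 2·-18.0000 = -36.0000
Σcross = 251.7500 → A = |Σcross|/2 = 125.8750 mm²
Σ(r_i+r_j)·cross = 3667.3750 → first moment M = |Σ|/6 = 611.2292
R_c = M/A = 611.2292/125.8750 = 4.8558 mm
θ = 186° = 3.246312 rad
V = θ·R_c·A = 3.246312·4.8558·125.8750 = 1984.241 mm³

Volume = 1984.241 mm³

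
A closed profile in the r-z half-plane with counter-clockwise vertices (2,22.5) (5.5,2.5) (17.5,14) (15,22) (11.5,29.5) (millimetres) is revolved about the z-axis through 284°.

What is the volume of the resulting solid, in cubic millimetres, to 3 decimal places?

Profile (r,z), 5 vertices: (2,22.5) (5.5,2.5) (17.5,14) (15,22) (11.5,29.5)
edge 0: (2,22.5)→(5.5,2.5)  cross = 2·2.5 − 5.5·22.5 = -118.7500; (r_i+r_j)·cross = 7.5·-118.7500 = -890.6250
edge 1: (5.5,2.5)→(17.5,14)  cross = 5.5·14 − 17.5·2.5 = 33.2500; (r_i+r_j)·cross = 23·33.2500 = 764.7500
edge 2: (17.5,14)→(15,22)  cross = 17.5·22 − 15·14 = 175.0000; (r_i+r_j)·cross = 32.5·175.0000 = 5687.5000
edge 3: (15,22)→(11.5,29.5)  cross = 15·29.5 − 11.5·22 = 189.5000; (r_i+r_j)·cross = 26.5·189.5000 = 5021.7500
edge 4: (11.5,29.5)→(2,22.5)  cross = 11.5·22.5 − 2·29.5 = 199.7500; (r_i+r_j)·cross = 13.5·199.7500 = 2696.6250
Σcross = 478.7500 → A = |Σcross|/2 = 239.3750 mm²
Σ(r_i+r_j)·cross = 13280.0000 → first moment M = |Σ|/6 = 2213.3333
R_c = M/A = 2213.3333/239.3750 = 9.2463 mm
θ = 284° = 4.956735 rad
V = θ·R_c·A = 4.956735·9.2463·239.3750 = 10970.907 mm³

Volume = 10970.907 mm³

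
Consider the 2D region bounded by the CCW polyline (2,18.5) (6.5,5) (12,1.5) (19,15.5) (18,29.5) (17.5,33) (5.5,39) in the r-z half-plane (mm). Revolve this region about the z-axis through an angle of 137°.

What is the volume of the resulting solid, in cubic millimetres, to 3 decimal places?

Profile (r,z), 7 vertices: (2,18.5) (6.5,5) (12,1.5) (19,15.5) (18,29.5) (17.5,33) (5.5,39)
edge 0: (2,18.5)→(6.5,5)  cross = 2·5 − 6.5·18.5 = -110.2500; (r_i+r_j)·cross = 8.5·-110.2500 = -937.1250
edge 1: (6.5,5)→(12,1.5)  cross = 6.5·1.5 − 12·5 = -50.2500; (r_i+r_j)·cross = 18.5·-50.2500 = -929.6250
edge 2: (12,1.5)→(19,15.5)  cross = 12·15.5 − 19·1.5 = 157.5000; (r_i+r_j)·cross = 31·157.5000 = 4882.5000
edge 3: (19,15.5)→(18,29.5)  cross = 19·29.5 − 18·15.5 = 281.5000; (r_i+r_j)·cross = 37·281.5000 = 10415.5000
edge 4: (18,29.5)→(17.5,33)  cross = 18·33 − 17.5·29.5 = 77.7500; (r_i+r_j)·cross = 35.5·77.7500 = 2760.1250
edge 5: (17.5,33)→(5.5,39)  cross = 17.5·39 − 5.5·33 = 501.0000; (r_i+r_j)·cross = 23·501.0000 = 11523.0000
edge 6: (5.5,39)→(2,18.5)  cross = 5.5·18.5 − 2·39 = 23.7500; (r_i+r_j)·cross = 7.5·23.7500 = 178.1250
Σcross = 881.0000 → A = |Σcross|/2 = 440.5000 mm²
Σ(r_i+r_j)·cross = 27892.5000 → first moment M = |Σ|/6 = 4648.7500
R_c = M/A = 4648.7500/440.5000 = 10.5533 mm
θ = 137° = 2.391101 rad
V = θ·R_c·A = 2.391101·10.5533·440.5000 = 11115.631 mm³

Volume = 11115.631 mm³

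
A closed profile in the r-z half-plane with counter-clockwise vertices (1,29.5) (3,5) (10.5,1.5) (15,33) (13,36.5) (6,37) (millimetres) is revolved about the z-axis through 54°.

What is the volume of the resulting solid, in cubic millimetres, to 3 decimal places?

Volume = 2600.610 mm³

Profile (r,z), 6 vertices: (1,29.5) (3,5) (10.5,1.5) (15,33) (13,36.5) (6,37)
edge 0: (1,29.5)→(3,5)  cross = 1·5 − 3·29.5 = -83.5000; (r_i+r_j)·cross = 4·-83.5000 = -334.0000
edge 1: (3,5)→(10.5,1.5)  cross = 3·1.5 − 10.5·5 = -48.0000; (r_i+r_j)·cross = 13.5·-48.0000 = -648.0000
edge 2: (10.5,1.5)→(15,33)  cross = 10.5·33 − 15·1.5 = 324.0000; (r_i+r_j)·cross = 25.5·324.0000 = 8262.0000
edge 3: (15,33)→(13,36.5)  cross = 15·36.5 − 13·33 = 118.5000; (r_i+r_j)·cross = 28·118.5000 = 3318.0000
edge 4: (13,36.5)→(6,37)  cross = 13·37 − 6·36.5 = 262.0000; (r_i+r_j)·cross = 19·262.0000 = 4978.0000
edge 5: (6,37)→(1,29.5)  cross = 6·29.5 − 1·37 = 140.0000; (r_i+r_j)·cross = 7·140.0000 = 980.0000
Σcross = 713.0000 → A = |Σcross|/2 = 356.5000 mm²
Σ(r_i+r_j)·cross = 16556.0000 → first moment M = |Σ|/6 = 2759.3333
R_c = M/A = 2759.3333/356.5000 = 7.7401 mm
θ = 54° = 0.942478 rad
V = θ·R_c·A = 0.942478·7.7401·356.5000 = 2600.610 mm³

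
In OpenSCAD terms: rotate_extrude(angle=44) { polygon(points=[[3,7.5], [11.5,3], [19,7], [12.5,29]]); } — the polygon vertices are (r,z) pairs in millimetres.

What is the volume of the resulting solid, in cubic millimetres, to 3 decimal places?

Volume = 1830.461 mm³

Profile (r,z), 4 vertices: (3,7.5) (11.5,3) (19,7) (12.5,29)
edge 0: (3,7.5)→(11.5,3)  cross = 3·3 − 11.5·7.5 = -77.2500; (r_i+r_j)·cross = 14.5·-77.2500 = -1120.1250
edge 1: (11.5,3)→(19,7)  cross = 11.5·7 − 19·3 = 23.5000; (r_i+r_j)·cross = 30.5·23.5000 = 716.7500
edge 2: (19,7)→(12.5,29)  cross = 19·29 − 12.5·7 = 463.5000; (r_i+r_j)·cross = 31.5·463.5000 = 14600.2500
edge 3: (12.5,29)→(3,7.5)  cross = 12.5·7.5 − 3·29 = 6.7500; (r_i+r_j)·cross = 15.5·6.7500 = 104.6250
Σcross = 416.5000 → A = |Σcross|/2 = 208.2500 mm²
Σ(r_i+r_j)·cross = 14301.5000 → first moment M = |Σ|/6 = 2383.5833
R_c = M/A = 2383.5833/208.2500 = 11.4458 mm
θ = 44° = 0.767945 rad
V = θ·R_c·A = 0.767945·11.4458·208.2500 = 1830.461 mm³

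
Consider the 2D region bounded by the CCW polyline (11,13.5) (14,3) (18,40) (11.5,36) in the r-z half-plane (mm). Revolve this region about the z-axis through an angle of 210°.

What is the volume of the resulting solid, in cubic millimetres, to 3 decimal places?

Profile (r,z), 4 vertices: (11,13.5) (14,3) (18,40) (11.5,36)
edge 0: (11,13.5)→(14,3)  cross = 11·3 − 14·13.5 = -156.0000; (r_i+r_j)·cross = 25·-156.0000 = -3900.0000
edge 1: (14,3)→(18,40)  cross = 14·40 − 18·3 = 506.0000; (r_i+r_j)·cross = 32·506.0000 = 16192.0000
edge 2: (18,40)→(11.5,36)  cross = 18·36 − 11.5·40 = 188.0000; (r_i+r_j)·cross = 29.5·188.0000 = 5546.0000
edge 3: (11.5,36)→(11,13.5)  cross = 11.5·13.5 − 11·36 = -240.7500; (r_i+r_j)·cross = 22.5·-240.7500 = -5416.8750
Σcross = 297.2500 → A = |Σcross|/2 = 148.6250 mm²
Σ(r_i+r_j)·cross = 12421.1250 → first moment M = |Σ|/6 = 2070.1875
R_c = M/A = 2070.1875/148.6250 = 13.9289 mm
θ = 210° = 3.665191 rad
V = θ·R_c·A = 3.665191·13.9289·148.6250 = 7587.633 mm³

Volume = 7587.633 mm³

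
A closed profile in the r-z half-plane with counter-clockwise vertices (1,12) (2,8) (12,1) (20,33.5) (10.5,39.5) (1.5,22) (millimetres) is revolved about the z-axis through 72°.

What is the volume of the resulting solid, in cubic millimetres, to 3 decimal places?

Profile (r,z), 6 vertices: (1,12) (2,8) (12,1) (20,33.5) (10.5,39.5) (1.5,22)
edge 0: (1,12)→(2,8)  cross = 1·8 − 2·12 = -16.0000; (r_i+r_j)·cross = 3·-16.0000 = -48.0000
edge 1: (2,8)→(12,1)  cross = 2·1 − 12·8 = -94.0000; (r_i+r_j)·cross = 14·-94.0000 = -1316.0000
edge 2: (12,1)→(20,33.5)  cross = 12·33.5 − 20·1 = 382.0000; (r_i+r_j)·cross = 32·382.0000 = 12224.0000
edge 3: (20,33.5)→(10.5,39.5)  cross = 20·39.5 − 10.5·33.5 = 438.2500; (r_i+r_j)·cross = 30.5·438.2500 = 13366.6250
edge 4: (10.5,39.5)→(1.5,22)  cross = 10.5·22 − 1.5·39.5 = 171.7500; (r_i+r_j)·cross = 12·171.7500 = 2061.0000
edge 5: (1.5,22)→(1,12)  cross = 1.5·12 − 1·22 = -4.0000; (r_i+r_j)·cross = 2.5·-4.0000 = -10.0000
Σcross = 878.0000 → A = |Σcross|/2 = 439.0000 mm²
Σ(r_i+r_j)·cross = 26277.6250 → first moment M = |Σ|/6 = 4379.6042
R_c = M/A = 4379.6042/439.0000 = 9.9763 mm
θ = 72° = 1.256637 rad
V = θ·R_c·A = 1.256637·9.9763·439.0000 = 5503.573 mm³

Volume = 5503.573 mm³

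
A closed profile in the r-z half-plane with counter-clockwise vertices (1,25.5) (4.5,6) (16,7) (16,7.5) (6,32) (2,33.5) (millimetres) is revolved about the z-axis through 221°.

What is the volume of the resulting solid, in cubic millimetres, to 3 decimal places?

Volume = 6273.137 mm³

Profile (r,z), 6 vertices: (1,25.5) (4.5,6) (16,7) (16,7.5) (6,32) (2,33.5)
edge 0: (1,25.5)→(4.5,6)  cross = 1·6 − 4.5·25.5 = -108.7500; (r_i+r_j)·cross = 5.5·-108.7500 = -598.1250
edge 1: (4.5,6)→(16,7)  cross = 4.5·7 − 16·6 = -64.5000; (r_i+r_j)·cross = 20.5·-64.5000 = -1322.2500
edge 2: (16,7)→(16,7.5)  cross = 16·7.5 − 16·7 = 8.0000; (r_i+r_j)·cross = 32·8.0000 = 256.0000
edge 3: (16,7.5)→(6,32)  cross = 16·32 − 6·7.5 = 467.0000; (r_i+r_j)·cross = 22·467.0000 = 10274.0000
edge 4: (6,32)→(2,33.5)  cross = 6·33.5 − 2·32 = 137.0000; (r_i+r_j)·cross = 8·137.0000 = 1096.0000
edge 5: (2,33.5)→(1,25.5)  cross = 2·25.5 − 1·33.5 = 17.5000; (r_i+r_j)·cross = 3·17.5000 = 52.5000
Σcross = 456.2500 → A = |Σcross|/2 = 228.1250 mm²
Σ(r_i+r_j)·cross = 9758.1250 → first moment M = |Σ|/6 = 1626.3542
R_c = M/A = 1626.3542/228.1250 = 7.1292 mm
θ = 221° = 3.857178 rad
V = θ·R_c·A = 3.857178·7.1292·228.1250 = 6273.137 mm³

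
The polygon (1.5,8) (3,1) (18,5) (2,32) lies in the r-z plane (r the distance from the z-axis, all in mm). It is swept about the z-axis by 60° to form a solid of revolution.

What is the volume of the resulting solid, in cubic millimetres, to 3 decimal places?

Volume = 1927.498 mm³

Profile (r,z), 4 vertices: (1.5,8) (3,1) (18,5) (2,32)
edge 0: (1.5,8)→(3,1)  cross = 1.5·1 − 3·8 = -22.5000; (r_i+r_j)·cross = 4.5·-22.5000 = -101.2500
edge 1: (3,1)→(18,5)  cross = 3·5 − 18·1 = -3.0000; (r_i+r_j)·cross = 21·-3.0000 = -63.0000
edge 2: (18,5)→(2,32)  cross = 18·32 − 2·5 = 566.0000; (r_i+r_j)·cross = 20·566.0000 = 11320.0000
edge 3: (2,32)→(1.5,8)  cross = 2·8 − 1.5·32 = -32.0000; (r_i+r_j)·cross = 3.5·-32.0000 = -112.0000
Σcross = 508.5000 → A = |Σcross|/2 = 254.2500 mm²
Σ(r_i+r_j)·cross = 11043.7500 → first moment M = |Σ|/6 = 1840.6250
R_c = M/A = 1840.6250/254.2500 = 7.2394 mm
θ = 60° = 1.047198 rad
V = θ·R_c·A = 1.047198·7.2394·254.2500 = 1927.498 mm³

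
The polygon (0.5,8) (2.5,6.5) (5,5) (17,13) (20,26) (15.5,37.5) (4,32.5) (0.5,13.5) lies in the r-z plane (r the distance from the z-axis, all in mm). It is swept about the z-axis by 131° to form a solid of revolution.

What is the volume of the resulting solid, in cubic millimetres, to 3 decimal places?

Profile (r,z), 8 vertices: (0.5,8) (2.5,6.5) (5,5) (17,13) (20,26) (15.5,37.5) (4,32.5) (0.5,13.5)
edge 0: (0.5,8)→(2.5,6.5)  cross = 0.5·6.5 − 2.5·8 = -16.7500; (r_i+r_j)·cross = 3·-16.7500 = -50.2500
edge 1: (2.5,6.5)→(5,5)  cross = 2.5·5 − 5·6.5 = -20.0000; (r_i+r_j)·cross = 7.5·-20.0000 = -150.0000
edge 2: (5,5)→(17,13)  cross = 5·13 − 17·5 = -20.0000; (r_i+r_j)·cross = 22·-20.0000 = -440.0000
edge 3: (17,13)→(20,26)  cross = 17·26 − 20·13 = 182.0000; (r_i+r_j)·cross = 37·182.0000 = 6734.0000
edge 4: (20,26)→(15.5,37.5)  cross = 20·37.5 − 15.5·26 = 347.0000; (r_i+r_j)·cross = 35.5·347.0000 = 12318.5000
edge 5: (15.5,37.5)→(4,32.5)  cross = 15.5·32.5 − 4·37.5 = 353.7500; (r_i+r_j)·cross = 19.5·353.7500 = 6898.1250
edge 6: (4,32.5)→(0.5,13.5)  cross = 4·13.5 − 0.5·32.5 = 37.7500; (r_i+r_j)·cross = 4.5·37.7500 = 169.8750
edge 7: (0.5,13.5)→(0.5,8)  cross = 0.5·8 − 0.5·13.5 = -2.7500; (r_i+r_j)·cross = 1·-2.7500 = -2.7500
Σcross = 861.0000 → A = |Σcross|/2 = 430.5000 mm²
Σ(r_i+r_j)·cross = 25477.5000 → first moment M = |Σ|/6 = 4246.2500
R_c = M/A = 4246.2500/430.5000 = 9.8635 mm
θ = 131° = 2.286381 rad
V = θ·R_c·A = 2.286381·9.8635·430.5000 = 9708.547 mm³

Volume = 9708.547 mm³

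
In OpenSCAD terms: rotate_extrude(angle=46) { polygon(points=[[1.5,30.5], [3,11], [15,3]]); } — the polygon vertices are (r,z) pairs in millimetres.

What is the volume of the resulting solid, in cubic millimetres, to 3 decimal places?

Volume = 579.257 mm³

Profile (r,z), 3 vertices: (1.5,30.5) (3,11) (15,3)
edge 0: (1.5,30.5)→(3,11)  cross = 1.5·11 − 3·30.5 = -75.0000; (r_i+r_j)·cross = 4.5·-75.0000 = -337.5000
edge 1: (3,11)→(15,3)  cross = 3·3 − 15·11 = -156.0000; (r_i+r_j)·cross = 18·-156.0000 = -2808.0000
edge 2: (15,3)→(1.5,30.5)  cross = 15·30.5 − 1.5·3 = 453.0000; (r_i+r_j)·cross = 16.5·453.0000 = 7474.5000
Σcross = 222.0000 → A = |Σcross|/2 = 111.0000 mm²
Σ(r_i+r_j)·cross = 4329.0000 → first moment M = |Σ|/6 = 721.5000
R_c = M/A = 721.5000/111.0000 = 6.5000 mm
θ = 46° = 0.802851 rad
V = θ·R_c·A = 0.802851·6.5000·111.0000 = 579.257 mm³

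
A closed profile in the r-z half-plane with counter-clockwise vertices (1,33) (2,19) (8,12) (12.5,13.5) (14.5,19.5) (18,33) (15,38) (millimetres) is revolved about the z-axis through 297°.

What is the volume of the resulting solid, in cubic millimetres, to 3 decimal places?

Profile (r,z), 7 vertices: (1,33) (2,19) (8,12) (12.5,13.5) (14.5,19.5) (18,33) (15,38)
edge 0: (1,33)→(2,19)  cross = 1·19 − 2·33 = -47.0000; (r_i+r_j)·cross = 3·-47.0000 = -141.0000
edge 1: (2,19)→(8,12)  cross = 2·12 − 8·19 = -128.0000; (r_i+r_j)·cross = 10·-128.0000 = -1280.0000
edge 2: (8,12)→(12.5,13.5)  cross = 8·13.5 − 12.5·12 = -42.0000; (r_i+r_j)·cross = 20.5·-42.0000 = -861.0000
edge 3: (12.5,13.5)→(14.5,19.5)  cross = 12.5·19.5 − 14.5·13.5 = 48.0000; (r_i+r_j)·cross = 27·48.0000 = 1296.0000
edge 4: (14.5,19.5)→(18,33)  cross = 14.5·33 − 18·19.5 = 127.5000; (r_i+r_j)·cross = 32.5·127.5000 = 4143.7500
edge 5: (18,33)→(15,38)  cross = 18·38 − 15·33 = 189.0000; (r_i+r_j)·cross = 33·189.0000 = 6237.0000
edge 6: (15,38)→(1,33)  cross = 15·33 − 1·38 = 457.0000; (r_i+r_j)·cross = 16·457.0000 = 7312.0000
Σcross = 604.5000 → A = |Σcross|/2 = 302.2500 mm²
Σ(r_i+r_j)·cross = 16706.7500 → first moment M = |Σ|/6 = 2784.4583
R_c = M/A = 2784.4583/302.2500 = 9.2124 mm
θ = 297° = 5.183628 rad
V = θ·R_c·A = 5.183628·9.2124·302.2500 = 14433.596 mm³

Volume = 14433.596 mm³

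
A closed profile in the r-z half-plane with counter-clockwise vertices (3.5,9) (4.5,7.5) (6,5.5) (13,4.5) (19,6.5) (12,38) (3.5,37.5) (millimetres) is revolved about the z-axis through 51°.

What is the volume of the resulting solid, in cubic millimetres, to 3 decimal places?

Profile (r,z), 7 vertices: (3.5,9) (4.5,7.5) (6,5.5) (13,4.5) (19,6.5) (12,38) (3.5,37.5)
edge 0: (3.5,9)→(4.5,7.5)  cross = 3.5·7.5 − 4.5·9 = -14.2500; (r_i+r_j)·cross = 8·-14.2500 = -114.0000
edge 1: (4.5,7.5)→(6,5.5)  cross = 4.5·5.5 − 6·7.5 = -20.2500; (r_i+r_j)·cross = 10.5·-20.2500 = -212.6250
edge 2: (6,5.5)→(13,4.5)  cross = 6·4.5 − 13·5.5 = -44.5000; (r_i+r_j)·cross = 19·-44.5000 = -845.5000
edge 3: (13,4.5)→(19,6.5)  cross = 13·6.5 − 19·4.5 = -1.0000; (r_i+r_j)·cross = 32·-1.0000 = -32.0000
edge 4: (19,6.5)→(12,38)  cross = 19·38 − 12·6.5 = 644.0000; (r_i+r_j)·cross = 31·644.0000 = 19964.0000
edge 5: (12,38)→(3.5,37.5)  cross = 12·37.5 − 3.5·38 = 317.0000; (r_i+r_j)·cross = 15.5·317.0000 = 4913.5000
edge 6: (3.5,37.5)→(3.5,9)  cross = 3.5·9 − 3.5·37.5 = -99.7500; (r_i+r_j)·cross = 7·-99.7500 = -698.2500
Σcross = 781.2500 → A = |Σcross|/2 = 390.6250 mm²
Σ(r_i+r_j)·cross = 22975.1250 → first moment M = |Σ|/6 = 3829.1875
R_c = M/A = 3829.1875/390.6250 = 9.8027 mm
θ = 51° = 0.890118 rad
V = θ·R_c·A = 0.890118·9.8027·390.6250 = 3408.428 mm³

Volume = 3408.428 mm³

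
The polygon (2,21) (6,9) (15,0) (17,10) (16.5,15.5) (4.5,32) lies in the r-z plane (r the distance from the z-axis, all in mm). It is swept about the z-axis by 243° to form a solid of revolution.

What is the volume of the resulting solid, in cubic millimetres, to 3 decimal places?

Volume = 10053.116 mm³

Profile (r,z), 6 vertices: (2,21) (6,9) (15,0) (17,10) (16.5,15.5) (4.5,32)
edge 0: (2,21)→(6,9)  cross = 2·9 − 6·21 = -108.0000; (r_i+r_j)·cross = 8·-108.0000 = -864.0000
edge 1: (6,9)→(15,0)  cross = 6·0 − 15·9 = -135.0000; (r_i+r_j)·cross = 21·-135.0000 = -2835.0000
edge 2: (15,0)→(17,10)  cross = 15·10 − 17·0 = 150.0000; (r_i+r_j)·cross = 32·150.0000 = 4800.0000
edge 3: (17,10)→(16.5,15.5)  cross = 17·15.5 − 16.5·10 = 98.5000; (r_i+r_j)·cross = 33.5·98.5000 = 3299.7500
edge 4: (16.5,15.5)→(4.5,32)  cross = 16.5·32 − 4.5·15.5 = 458.2500; (r_i+r_j)·cross = 21·458.2500 = 9623.2500
edge 5: (4.5,32)→(2,21)  cross = 4.5·21 − 2·32 = 30.5000; (r_i+r_j)·cross = 6.5·30.5000 = 198.2500
Σcross = 494.2500 → A = |Σcross|/2 = 247.1250 mm²
Σ(r_i+r_j)·cross = 14222.2500 → first moment M = |Σ|/6 = 2370.3750
R_c = M/A = 2370.3750/247.1250 = 9.5918 mm
θ = 243° = 4.241150 rad
V = θ·R_c·A = 4.241150·9.5918·247.1250 = 10053.116 mm³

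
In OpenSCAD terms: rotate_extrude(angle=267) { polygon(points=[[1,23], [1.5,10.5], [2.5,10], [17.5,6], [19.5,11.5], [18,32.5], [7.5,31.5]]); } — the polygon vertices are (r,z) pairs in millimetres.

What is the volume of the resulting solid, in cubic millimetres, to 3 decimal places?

Volume = 19616.198 mm³

Profile (r,z), 7 vertices: (1,23) (1.5,10.5) (2.5,10) (17.5,6) (19.5,11.5) (18,32.5) (7.5,31.5)
edge 0: (1,23)→(1.5,10.5)  cross = 1·10.5 − 1.5·23 = -24.0000; (r_i+r_j)·cross = 2.5·-24.0000 = -60.0000
edge 1: (1.5,10.5)→(2.5,10)  cross = 1.5·10 − 2.5·10.5 = -11.2500; (r_i+r_j)·cross = 4·-11.2500 = -45.0000
edge 2: (2.5,10)→(17.5,6)  cross = 2.5·6 − 17.5·10 = -160.0000; (r_i+r_j)·cross = 20·-160.0000 = -3200.0000
edge 3: (17.5,6)→(19.5,11.5)  cross = 17.5·11.5 − 19.5·6 = 84.2500; (r_i+r_j)·cross = 37·84.2500 = 3117.2500
edge 4: (19.5,11.5)→(18,32.5)  cross = 19.5·32.5 − 18·11.5 = 426.7500; (r_i+r_j)·cross = 37.5·426.7500 = 16003.1250
edge 5: (18,32.5)→(7.5,31.5)  cross = 18·31.5 − 7.5·32.5 = 323.2500; (r_i+r_j)·cross = 25.5·323.2500 = 8242.8750
edge 6: (7.5,31.5)→(1,23)  cross = 7.5·23 − 1·31.5 = 141.0000; (r_i+r_j)·cross = 8.5·141.0000 = 1198.5000
Σcross = 780.0000 → A = |Σcross|/2 = 390.0000 mm²
Σ(r_i+r_j)·cross = 25256.7500 → first moment M = |Σ|/6 = 4209.4583
R_c = M/A = 4209.4583/390.0000 = 10.7935 mm
θ = 267° = 4.660029 rad
V = θ·R_c·A = 4.660029·10.7935·390.0000 = 19616.198 mm³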